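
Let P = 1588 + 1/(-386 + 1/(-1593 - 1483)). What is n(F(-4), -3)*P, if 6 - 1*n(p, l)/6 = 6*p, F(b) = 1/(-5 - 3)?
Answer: 25454089080/395779 ≈ 64314.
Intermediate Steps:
F(b) = -⅛ (F(b) = 1/(-8) = -⅛)
n(p, l) = 36 - 36*p
P = 1885488080/1187337 (P = 1588 + 1/(-386 + 1/(-3076)) = 1588 + 1/(-386 - 1/3076) = 1588 + 1/(-1187337/3076) = 1588 - 3076/1187337 = 1885488080/1187337 ≈ 1588.0)
n(F(-4), -3)*P = (36 - 36*(-⅛))*(1885488080/1187337) = (36 + 9/2)*(1885488080/1187337) = (81/2)*(1885488080/1187337) = 25454089080/395779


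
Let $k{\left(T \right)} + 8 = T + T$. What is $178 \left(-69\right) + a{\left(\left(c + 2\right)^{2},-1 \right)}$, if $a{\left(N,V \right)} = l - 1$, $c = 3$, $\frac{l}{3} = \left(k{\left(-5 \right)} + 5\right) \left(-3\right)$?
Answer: $-12166$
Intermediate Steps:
$k{\left(T \right)} = -8 + 2 T$ ($k{\left(T \right)} = -8 + \left(T + T\right) = -8 + 2 T$)
$l = 117$ ($l = 3 \left(\left(-8 + 2 \left(-5\right)\right) + 5\right) \left(-3\right) = 3 \left(\left(-8 - 10\right) + 5\right) \left(-3\right) = 3 \left(-18 + 5\right) \left(-3\right) = 3 \left(\left(-13\right) \left(-3\right)\right) = 3 \cdot 39 = 117$)
$a{\left(N,V \right)} = 116$ ($a{\left(N,V \right)} = 117 - 1 = 116$)
$178 \left(-69\right) + a{\left(\left(c + 2\right)^{2},-1 \right)} = 178 \left(-69\right) + 116 = -12282 + 116 = -12166$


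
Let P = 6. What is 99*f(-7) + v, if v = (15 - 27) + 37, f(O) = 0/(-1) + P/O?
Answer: -419/7 ≈ -59.857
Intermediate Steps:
f(O) = 6/O (f(O) = 0/(-1) + 6/O = 0*(-1) + 6/O = 0 + 6/O = 6/O)
v = 25 (v = -12 + 37 = 25)
99*f(-7) + v = 99*(6/(-7)) + 25 = 99*(6*(-⅐)) + 25 = 99*(-6/7) + 25 = -594/7 + 25 = -419/7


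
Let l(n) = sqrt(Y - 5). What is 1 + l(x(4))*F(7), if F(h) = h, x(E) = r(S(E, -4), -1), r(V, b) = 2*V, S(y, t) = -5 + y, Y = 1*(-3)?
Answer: 1 + 14*I*sqrt(2) ≈ 1.0 + 19.799*I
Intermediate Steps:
Y = -3
x(E) = -10 + 2*E (x(E) = 2*(-5 + E) = -10 + 2*E)
l(n) = 2*I*sqrt(2) (l(n) = sqrt(-3 - 5) = sqrt(-8) = 2*I*sqrt(2))
1 + l(x(4))*F(7) = 1 + (2*I*sqrt(2))*7 = 1 + 14*I*sqrt(2)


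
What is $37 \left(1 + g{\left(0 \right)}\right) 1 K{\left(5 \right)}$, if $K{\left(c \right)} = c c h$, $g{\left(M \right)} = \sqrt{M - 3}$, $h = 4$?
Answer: $3700 + 3700 i \sqrt{3} \approx 3700.0 + 6408.6 i$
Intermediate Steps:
$g{\left(M \right)} = \sqrt{-3 + M}$
$K{\left(c \right)} = 4 c^{2}$ ($K{\left(c \right)} = c c 4 = c^{2} \cdot 4 = 4 c^{2}$)
$37 \left(1 + g{\left(0 \right)}\right) 1 K{\left(5 \right)} = 37 \left(1 + \sqrt{-3 + 0}\right) 1 \cdot 4 \cdot 5^{2} = 37 \left(1 + \sqrt{-3}\right) 1 \cdot 4 \cdot 25 = 37 \left(1 + i \sqrt{3}\right) 1 \cdot 100 = 37 \left(1 + i \sqrt{3}\right) 100 = \left(37 + 37 i \sqrt{3}\right) 100 = 3700 + 3700 i \sqrt{3}$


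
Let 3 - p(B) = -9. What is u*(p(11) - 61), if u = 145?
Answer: -7105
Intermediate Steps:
p(B) = 12 (p(B) = 3 - 1*(-9) = 3 + 9 = 12)
u*(p(11) - 61) = 145*(12 - 61) = 145*(-49) = -7105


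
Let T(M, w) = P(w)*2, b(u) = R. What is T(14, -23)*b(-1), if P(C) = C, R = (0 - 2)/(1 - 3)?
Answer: -46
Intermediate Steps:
R = 1 (R = -2/(-2) = -2*(-½) = 1)
b(u) = 1
T(M, w) = 2*w (T(M, w) = w*2 = 2*w)
T(14, -23)*b(-1) = (2*(-23))*1 = -46*1 = -46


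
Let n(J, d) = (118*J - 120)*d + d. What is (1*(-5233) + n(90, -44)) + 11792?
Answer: -455485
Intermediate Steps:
n(J, d) = d + d*(-120 + 118*J) (n(J, d) = (-120 + 118*J)*d + d = d*(-120 + 118*J) + d = d + d*(-120 + 118*J))
(1*(-5233) + n(90, -44)) + 11792 = (1*(-5233) - 44*(-119 + 118*90)) + 11792 = (-5233 - 44*(-119 + 10620)) + 11792 = (-5233 - 44*10501) + 11792 = (-5233 - 462044) + 11792 = -467277 + 11792 = -455485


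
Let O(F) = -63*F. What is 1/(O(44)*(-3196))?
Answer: 1/8859312 ≈ 1.1288e-7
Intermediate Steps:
1/(O(44)*(-3196)) = 1/(-63*44*(-3196)) = -1/3196/(-2772) = -1/2772*(-1/3196) = 1/8859312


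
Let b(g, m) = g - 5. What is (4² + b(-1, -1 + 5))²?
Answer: 100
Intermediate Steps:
b(g, m) = -5 + g
(4² + b(-1, -1 + 5))² = (4² + (-5 - 1))² = (16 - 6)² = 10² = 100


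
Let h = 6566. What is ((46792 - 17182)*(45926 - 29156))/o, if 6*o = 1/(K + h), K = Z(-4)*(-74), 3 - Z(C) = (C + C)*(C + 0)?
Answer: 25956168638400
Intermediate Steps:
Z(C) = 3 - 2*C² (Z(C) = 3 - (C + C)*(C + 0) = 3 - 2*C*C = 3 - 2*C²)
K = 2146 (K = (3 - 2*(-4)²)*(-74) = (3 - 2*16)*(-74) = (3 - 32)*(-74) = -29*(-74) = 2146)
o = 1/52272 (o = 1/(6*(2146 + 6566)) = (⅙)/8712 = (⅙)*(1/8712) = 1/52272 ≈ 1.9131e-5)
((46792 - 17182)*(45926 - 29156))/o = ((46792 - 17182)*(45926 - 29156))/(1/52272) = (29610*16770)*52272 = 496559700*52272 = 25956168638400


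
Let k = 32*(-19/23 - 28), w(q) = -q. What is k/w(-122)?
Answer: -10608/1403 ≈ -7.5609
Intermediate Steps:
k = -21216/23 (k = 32*(-19*1/23 - 28) = 32*(-19/23 - 28) = 32*(-663/23) = -21216/23 ≈ -922.43)
k/w(-122) = -21216/(23*((-1*(-122)))) = -21216/23/122 = -21216/23*1/122 = -10608/1403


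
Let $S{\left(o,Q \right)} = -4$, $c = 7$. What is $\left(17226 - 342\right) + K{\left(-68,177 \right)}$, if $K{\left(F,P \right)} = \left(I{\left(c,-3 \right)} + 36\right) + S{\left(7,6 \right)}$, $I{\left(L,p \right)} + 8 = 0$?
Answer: $16908$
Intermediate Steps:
$I{\left(L,p \right)} = -8$ ($I{\left(L,p \right)} = -8 + 0 = -8$)
$K{\left(F,P \right)} = 24$ ($K{\left(F,P \right)} = \left(-8 + 36\right) - 4 = 28 - 4 = 24$)
$\left(17226 - 342\right) + K{\left(-68,177 \right)} = \left(17226 - 342\right) + 24 = 16884 + 24 = 16908$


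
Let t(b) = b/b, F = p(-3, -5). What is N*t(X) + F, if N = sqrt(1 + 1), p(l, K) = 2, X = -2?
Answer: 2 + sqrt(2) ≈ 3.4142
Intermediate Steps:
N = sqrt(2) ≈ 1.4142
F = 2
t(b) = 1
N*t(X) + F = sqrt(2)*1 + 2 = sqrt(2) + 2 = 2 + sqrt(2)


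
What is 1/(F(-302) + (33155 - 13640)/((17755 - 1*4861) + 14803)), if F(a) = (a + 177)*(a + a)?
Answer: 27697/2091143015 ≈ 1.3245e-5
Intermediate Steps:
F(a) = 2*a*(177 + a) (F(a) = (177 + a)*(2*a) = 2*a*(177 + a))
1/(F(-302) + (33155 - 13640)/((17755 - 1*4861) + 14803)) = 1/(2*(-302)*(177 - 302) + (33155 - 13640)/((17755 - 1*4861) + 14803)) = 1/(2*(-302)*(-125) + 19515/((17755 - 4861) + 14803)) = 1/(75500 + 19515/(12894 + 14803)) = 1/(75500 + 19515/27697) = 1/(2091143015/27697) = 27697/2091143015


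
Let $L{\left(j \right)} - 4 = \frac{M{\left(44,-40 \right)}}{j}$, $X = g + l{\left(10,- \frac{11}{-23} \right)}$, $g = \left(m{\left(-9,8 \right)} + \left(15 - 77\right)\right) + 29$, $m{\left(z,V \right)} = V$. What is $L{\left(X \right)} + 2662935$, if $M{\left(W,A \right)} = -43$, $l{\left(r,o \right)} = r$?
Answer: $\frac{39944128}{15} \approx 2.6629 \cdot 10^{6}$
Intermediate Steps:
$g = -25$ ($g = \left(8 + \left(15 - 77\right)\right) + 29 = \left(8 - 62\right) + 29 = -54 + 29 = -25$)
$X = -15$ ($X = -25 + 10 = -15$)
$L{\left(j \right)} = 4 - \frac{43}{j}$
$L{\left(X \right)} + 2662935 = \left(4 - \frac{43}{-15}\right) + 2662935 = \left(4 - - \frac{43}{15}\right) + 2662935 = \left(4 + \frac{43}{15}\right) + 2662935 = \frac{103}{15} + 2662935 = \frac{39944128}{15}$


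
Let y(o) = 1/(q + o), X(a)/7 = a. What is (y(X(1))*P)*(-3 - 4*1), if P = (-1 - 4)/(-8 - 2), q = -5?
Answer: -7/4 ≈ -1.7500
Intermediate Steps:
X(a) = 7*a
y(o) = 1/(-5 + o)
P = ½ (P = -5/(-10) = -5*(-⅒) = ½ ≈ 0.50000)
(y(X(1))*P)*(-3 - 4*1) = ((½)/(-5 + 7*1))*(-3 - 4*1) = ((½)/(-5 + 7))*(-3 - 4) = ((½)/2)*(-7) = ((½)*(½))*(-7) = (¼)*(-7) = -7/4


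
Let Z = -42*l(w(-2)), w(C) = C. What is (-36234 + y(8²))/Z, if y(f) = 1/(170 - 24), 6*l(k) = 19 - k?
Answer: 5290163/21462 ≈ 246.49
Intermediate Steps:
l(k) = 19/6 - k/6 (l(k) = (19 - k)/6 = 19/6 - k/6)
y(f) = 1/146
Z = -147 (Z = -42*(19/6 - ⅙*(-2)) = -42*(19/6 + ⅓) = -42*7/2 = -147)
(-36234 + y(8²))/Z = (-36234 + 1/146)/(-147) = -5290163/146*(-1/147) = 5290163/21462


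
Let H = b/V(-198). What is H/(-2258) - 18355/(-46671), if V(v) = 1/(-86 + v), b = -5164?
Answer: -34202561453/52691559 ≈ -649.11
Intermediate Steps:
H = 1466576 (H = -5164/(1/(-86 - 198)) = -5164/(1/(-284)) = -5164/(-1/284) = -5164*(-284) = 1466576)
H/(-2258) - 18355/(-46671) = 1466576/(-2258) - 18355/(-46671) = 1466576*(-1/2258) - 18355*(-1/46671) = -733288/1129 + 18355/46671 = -34202561453/52691559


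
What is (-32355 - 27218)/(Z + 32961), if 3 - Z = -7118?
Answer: -59573/40082 ≈ -1.4863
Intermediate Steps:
Z = 7121 (Z = 3 - 1*(-7118) = 3 + 7118 = 7121)
(-32355 - 27218)/(Z + 32961) = (-32355 - 27218)/(7121 + 32961) = -59573/40082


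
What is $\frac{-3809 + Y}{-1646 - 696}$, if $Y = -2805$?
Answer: $\frac{3307}{1171} \approx 2.8241$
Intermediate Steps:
$\frac{-3809 + Y}{-1646 - 696} = \frac{-3809 - 2805}{-1646 - 696} = - \frac{6614}{-1646 - 696} = - \frac{6614}{-2342} = \left(-6614\right) \left(- \frac{1}{2342}\right) = \frac{3307}{1171}$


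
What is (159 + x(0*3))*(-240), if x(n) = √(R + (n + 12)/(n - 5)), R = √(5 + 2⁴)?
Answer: -38160 - 48*√(-60 + 25*√21) ≈ -38515.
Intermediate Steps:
R = √21 (R = √(5 + 16) = √21 ≈ 4.5826)
x(n) = √(√21 + (12 + n)/(-5 + n)) (x(n) = √(√21 + (n + 12)/(n - 5)) = √(√21 + (12 + n)/(-5 + n)))
(159 + x(0*3))*(-240) = (159 + √((12 + 0*3 + √21*(-5 + 0*3))/(-5 + 0*3)))*(-240) = (159 + √((12 + 0 + √21*(-5 + 0))/(-5 + 0)))*(-240) = (159 + √((12 + 0 + √21*(-5))/(-5)))*(-240) = (159 + √(-(12 + 0 - 5*√21)/5))*(-240) = (159 + √(-(12 - 5*√21)/5))*(-240) = (159 + √(-12/5 + √21))*(-240) = -38160 - 240*√(-12/5 + √21)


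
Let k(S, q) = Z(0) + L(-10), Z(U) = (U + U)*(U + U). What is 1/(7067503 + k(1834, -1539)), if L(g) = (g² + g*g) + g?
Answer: 1/7067693 ≈ 1.4149e-7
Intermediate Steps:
Z(U) = 4*U² (Z(U) = (2*U)*(2*U) = 4*U²)
L(g) = g + 2*g² (L(g) = (g² + g²) + g = 2*g² + g = g + 2*g²)
k(S, q) = 190 (k(S, q) = 4*0² - 10*(1 + 2*(-10)) = 4*0 - 10*(1 - 20) = 0 - 10*(-19) = 0 + 190 = 190)
1/(7067503 + k(1834, -1539)) = 1/(7067503 + 190) = 1/7067693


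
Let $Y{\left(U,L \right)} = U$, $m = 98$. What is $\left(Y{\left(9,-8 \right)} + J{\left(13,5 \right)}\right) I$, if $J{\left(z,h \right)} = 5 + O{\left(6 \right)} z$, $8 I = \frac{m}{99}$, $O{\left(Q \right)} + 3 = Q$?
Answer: $\frac{2597}{396} \approx 6.5581$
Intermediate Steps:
$O{\left(Q \right)} = -3 + Q$
$I = \frac{49}{396}$ ($I = \frac{98 \cdot \frac{1}{99}}{8} = \frac{1}{8} \cdot \frac{98}{99} = \frac{49}{396} \approx 0.12374$)
$J{\left(z,h \right)} = 5 + 3 z$ ($J{\left(z,h \right)} = 5 + \left(-3 + 6\right) z = 5 + 3 z$)
$\left(Y{\left(9,-8 \right)} + J{\left(13,5 \right)}\right) I = \left(9 + \left(5 + 3 \cdot 13\right)\right) \frac{49}{396} = \left(9 + \left(5 + 39\right)\right) \frac{49}{396} = \left(9 + 44\right) \frac{49}{396} = 53 \cdot \frac{49}{396} = \frac{2597}{396}$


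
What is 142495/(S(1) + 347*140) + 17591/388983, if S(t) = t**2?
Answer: 8040388708/2699597589 ≈ 2.9784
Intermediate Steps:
142495/(S(1) + 347*140) + 17591/388983 = 142495/(1**2 + 347*140) + 17591/388983 = 142495/(1 + 48580) + 17591*(1/388983) = 142495/48581 + 2513/55569 = 8040388708/2699597589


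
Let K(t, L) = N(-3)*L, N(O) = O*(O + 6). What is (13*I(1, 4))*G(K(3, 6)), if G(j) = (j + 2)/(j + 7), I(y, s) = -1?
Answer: -676/47 ≈ -14.383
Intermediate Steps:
N(O) = O*(6 + O)
K(t, L) = -9*L (K(t, L) = (-3*(6 - 3))*L = (-3*3)*L = -9*L)
G(j) = (2 + j)/(7 + j)
(13*I(1, 4))*G(K(3, 6)) = (13*(-1))*((2 - 9*6)/(7 - 9*6)) = -13*(2 - 54)/(7 - 54) = -13*(-52)/(-47) = -(-13)*(-52)/47 = -13*52/47 = -676/47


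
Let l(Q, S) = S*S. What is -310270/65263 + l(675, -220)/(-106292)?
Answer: -9034487010/1734233699 ≈ -5.2095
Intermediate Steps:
l(Q, S) = S**2
-310270/65263 + l(675, -220)/(-106292) = -310270/65263 + (-220)**2/(-106292) = -310270*1/65263 + 48400*(-1/106292) = -310270/65263 - 12100/26573 = -9034487010/1734233699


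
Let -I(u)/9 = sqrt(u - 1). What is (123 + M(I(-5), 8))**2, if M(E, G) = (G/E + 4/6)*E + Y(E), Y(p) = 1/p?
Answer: 8235917/486 - 42313*I*sqrt(6)/27 ≈ 16946.0 - 3838.7*I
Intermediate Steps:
Y(p) = 1/p
I(u) = -9*sqrt(-1 + u) (I(u) = -9*sqrt(u - 1) = -9*sqrt(-1 + u))
M(E, G) = 1/E + E*(2/3 + G/E) (M(E, G) = (G/E + 4/6)*E + 1/E = (G/E + 4*(1/6))*E + 1/E = (G/E + 2/3)*E + 1/E = (2/3 + G/E)*E + 1/E = E*(2/3 + G/E) + 1/E = 1/E + E*(2/3 + G/E))
(123 + M(I(-5), 8))**2 = (123 + (8 + 1/(-9*sqrt(-1 - 5)) + 2*(-9*sqrt(-1 - 5))/3))**2 = (123 + (8 + 1/(-9*I*sqrt(6)) + 2*(-9*I*sqrt(6))/3))**2 = (123 + (8 + I*sqrt(6)/54 - 6*I*sqrt(6)))**2 = (123 + (8 - 323*I*sqrt(6)/54))**2 = (131 - 323*I*sqrt(6)/54)**2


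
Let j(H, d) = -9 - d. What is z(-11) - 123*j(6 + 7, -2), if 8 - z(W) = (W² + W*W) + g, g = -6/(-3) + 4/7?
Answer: 4371/7 ≈ 624.43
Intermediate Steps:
g = 18/7 (g = -6*(-⅓) + 4*(⅐) = 2 + 4/7 = 18/7 ≈ 2.5714)
z(W) = 38/7 - 2*W² (z(W) = 8 - ((W² + W*W) + 18/7) = 8 - ((W² + W²) + 18/7) = 8 - (2*W² + 18/7) = 8 - (18/7 + 2*W²) = 8 + (-18/7 - 2*W²) = 38/7 - 2*W²)
z(-11) - 123*j(6 + 7, -2) = (38/7 - 2*(-11)²) - 123*(-9 - 1*(-2)) = (38/7 - 2*121) - 123*(-9 + 2) = (38/7 - 242) - 123*(-7) = -1656/7 + 861 = 4371/7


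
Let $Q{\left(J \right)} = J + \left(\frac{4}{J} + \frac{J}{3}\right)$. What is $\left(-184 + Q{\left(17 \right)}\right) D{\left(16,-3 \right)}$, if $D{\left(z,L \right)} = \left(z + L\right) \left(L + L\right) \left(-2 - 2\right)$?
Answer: $- \frac{854464}{17} \approx -50263.0$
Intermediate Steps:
$D{\left(z,L \right)} = - 8 L \left(L + z\right)$ ($D{\left(z,L \right)} = \left(L + z\right) 2 L \left(-4\right) = 2 L \left(L + z\right) \left(-4\right) = - 8 L \left(L + z\right)$)
$Q{\left(J \right)} = \frac{4}{J} + \frac{4 J}{3}$ ($Q{\left(J \right)} = J + \left(\frac{4}{J} + J \frac{1}{3}\right) = J + \left(\frac{4}{J} + \frac{J}{3}\right) = \frac{4}{J} + \frac{4 J}{3}$)
$\left(-184 + Q{\left(17 \right)}\right) D{\left(16,-3 \right)} = \left(-184 + \left(\frac{4}{17} + \frac{4}{3} \cdot 17\right)\right) \left(\left(-8\right) \left(-3\right) \left(-3 + 16\right)\right) = \left(-184 + \left(4 \cdot \frac{1}{17} + \frac{68}{3}\right)\right) \left(\left(-8\right) \left(-3\right) 13\right) = \left(-184 + \left(\frac{4}{17} + \frac{68}{3}\right)\right) 312 = \left(-184 + \frac{1168}{51}\right) 312 = \left(- \frac{8216}{51}\right) 312 = - \frac{854464}{17}$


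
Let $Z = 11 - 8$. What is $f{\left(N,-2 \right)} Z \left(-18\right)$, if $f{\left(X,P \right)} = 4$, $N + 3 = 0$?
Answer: $-216$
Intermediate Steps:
$N = -3$ ($N = -3 + 0 = -3$)
$Z = 3$ ($Z = 11 - 8 = 3$)
$f{\left(N,-2 \right)} Z \left(-18\right) = 4 \cdot 3 \left(-18\right) = 12 \left(-18\right) = -216$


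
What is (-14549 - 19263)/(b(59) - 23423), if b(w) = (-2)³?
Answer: 33812/23431 ≈ 1.4430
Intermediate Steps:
b(w) = -8
(-14549 - 19263)/(b(59) - 23423) = (-14549 - 19263)/(-8 - 23423) = -33812/(-23431) = -33812*(-1/23431) = 33812/23431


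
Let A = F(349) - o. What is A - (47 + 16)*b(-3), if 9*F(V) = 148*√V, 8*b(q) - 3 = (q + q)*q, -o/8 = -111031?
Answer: -7107307/8 + 148*√349/9 ≈ -8.8811e+5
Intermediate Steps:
o = 888248 (o = -8*(-111031) = 888248)
b(q) = 3/8 + q²/4 (b(q) = 3/8 + ((q + q)*q)/8 = 3/8 + ((2*q)*q)/8 = 3/8 + (2*q²)/8 = 3/8 + q²/4)
F(V) = 148*√V/9 (F(V) = (148*√V)/9 = 148*√V/9)
A = -888248 + 148*√349/9 (A = 148*√349/9 - 1*888248 = 148*√349/9 - 888248 = -888248 + 148*√349/9 ≈ -8.8794e+5)
A - (47 + 16)*b(-3) = (-888248 + 148*√349/9) - (47 + 16)*(3/8 + (¼)*(-3)²) = (-888248 + 148*√349/9) - 63*(3/8 + (¼)*9) = (-888248 + 148*√349/9) - 63*(3/8 + 9/4) = (-888248 + 148*√349/9) - 63*21/8 = (-888248 + 148*√349/9) - 1*1323/8 = (-888248 + 148*√349/9) - 1323/8 = -7107307/8 + 148*√349/9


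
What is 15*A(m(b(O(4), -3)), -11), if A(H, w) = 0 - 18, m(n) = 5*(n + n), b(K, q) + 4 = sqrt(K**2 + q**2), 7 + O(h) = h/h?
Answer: -270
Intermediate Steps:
O(h) = -6 (O(h) = -7 + h/h = -7 + 1 = -6)
b(K, q) = -4 + sqrt(K**2 + q**2)
m(n) = 10*n (m(n) = 5*(2*n) = 10*n)
A(H, w) = -18
15*A(m(b(O(4), -3)), -11) = 15*(-18) = -270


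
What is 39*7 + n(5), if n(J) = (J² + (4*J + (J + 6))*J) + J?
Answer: 458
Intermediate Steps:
n(J) = J + J² + J*(6 + 5*J) (n(J) = (J² + (4*J + (6 + J))*J) + J = (J² + (6 + 5*J)*J) + J = (J² + J*(6 + 5*J)) + J = J + J² + J*(6 + 5*J))
39*7 + n(5) = 39*7 + 5*(7 + 6*5) = 273 + 5*(7 + 30) = 273 + 5*37 = 273 + 185 = 458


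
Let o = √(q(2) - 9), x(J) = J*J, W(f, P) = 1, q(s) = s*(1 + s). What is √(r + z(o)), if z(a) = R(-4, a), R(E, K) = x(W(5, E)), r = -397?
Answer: 6*I*√11 ≈ 19.9*I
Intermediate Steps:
x(J) = J²
o = I*√3 (o = √(2*(1 + 2) - 9) = √(2*3 - 9) = √(6 - 9) = √(-3) = I*√3 ≈ 1.732*I)
R(E, K) = 1 (R(E, K) = 1² = 1)
z(a) = 1
√(r + z(o)) = √(-397 + 1) = √(-396) = 6*I*√11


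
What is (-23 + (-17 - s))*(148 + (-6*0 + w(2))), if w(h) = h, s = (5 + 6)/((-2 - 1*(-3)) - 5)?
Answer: -11175/2 ≈ -5587.5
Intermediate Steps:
s = -11/4 (s = 11/((-2 + 3) - 5) = 11/(1 - 5) = 11/(-4) = 11*(-1/4) = -11/4 ≈ -2.7500)
(-23 + (-17 - s))*(148 + (-6*0 + w(2))) = (-23 + (-17 - 1*(-11/4)))*(148 + (-6*0 + 2)) = (-23 + (-17 + 11/4))*(148 + (0 + 2)) = (-23 - 57/4)*(148 + 2) = -149/4*150 = -11175/2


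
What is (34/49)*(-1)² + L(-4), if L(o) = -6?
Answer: -260/49 ≈ -5.3061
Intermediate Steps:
(34/49)*(-1)² + L(-4) = (34/49)*(-1)² - 6 = (34*(1/49))*1 - 6 = (34/49)*1 - 6 = 34/49 - 6 = -260/49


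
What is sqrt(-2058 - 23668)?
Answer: I*sqrt(25726) ≈ 160.39*I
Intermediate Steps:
sqrt(-2058 - 23668) = sqrt(-25726) = I*sqrt(25726)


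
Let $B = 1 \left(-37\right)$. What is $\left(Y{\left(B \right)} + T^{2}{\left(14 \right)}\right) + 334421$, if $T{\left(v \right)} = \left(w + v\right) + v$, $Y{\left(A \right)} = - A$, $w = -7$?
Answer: $334899$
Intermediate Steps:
$B = -37$
$T{\left(v \right)} = -7 + 2 v$ ($T{\left(v \right)} = \left(-7 + v\right) + v = -7 + 2 v$)
$\left(Y{\left(B \right)} + T^{2}{\left(14 \right)}\right) + 334421 = \left(\left(-1\right) \left(-37\right) + \left(-7 + 2 \cdot 14\right)^{2}\right) + 334421 = \left(37 + \left(-7 + 28\right)^{2}\right) + 334421 = \left(37 + 21^{2}\right) + 334421 = \left(37 + 441\right) + 334421 = 478 + 334421 = 334899$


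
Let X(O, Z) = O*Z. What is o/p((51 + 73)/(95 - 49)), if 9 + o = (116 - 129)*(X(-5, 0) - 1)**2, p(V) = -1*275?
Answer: 2/25 ≈ 0.080000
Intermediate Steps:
p(V) = -275
o = -22 (o = -9 + (116 - 129)*(-5*0 - 1)**2 = -9 - 13*(0 - 1)**2 = -9 - 13*(-1)**2 = -9 - 13*1 = -9 - 13 = -22)
o/p((51 + 73)/(95 - 49)) = -22/(-275) = -22*(-1/275) = 2/25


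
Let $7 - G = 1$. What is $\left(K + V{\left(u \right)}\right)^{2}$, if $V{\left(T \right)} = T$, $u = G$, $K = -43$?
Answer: $1369$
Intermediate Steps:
$G = 6$ ($G = 7 - 1 = 6$)
$u = 6$
$\left(K + V{\left(u \right)}\right)^{2} = \left(-43 + 6\right)^{2} = \left(-37\right)^{2} = 1369$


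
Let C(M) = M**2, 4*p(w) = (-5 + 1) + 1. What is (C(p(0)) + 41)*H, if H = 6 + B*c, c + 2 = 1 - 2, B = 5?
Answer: -5985/16 ≈ -374.06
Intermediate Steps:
p(w) = -3/4 (p(w) = ((-5 + 1) + 1)/4 = (-4 + 1)/4 = (1/4)*(-3) = -3/4)
c = -3 (c = -2 + (1 - 2) = -2 - 1 = -3)
H = -9 (H = 6 + 5*(-3) = 6 - 15 = -9)
(C(p(0)) + 41)*H = ((-3/4)**2 + 41)*(-9) = (9/16 + 41)*(-9) = (665/16)*(-9) = -5985/16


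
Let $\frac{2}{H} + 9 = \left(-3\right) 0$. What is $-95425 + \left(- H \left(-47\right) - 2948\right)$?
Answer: $- \frac{885451}{9} \approx -98384.0$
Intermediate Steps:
$H = - \frac{2}{9}$ ($H = \frac{2}{-9 - 0} = \frac{2}{-9 + 0} = \frac{2}{-9} = 2 \left(- \frac{1}{9}\right) = - \frac{2}{9} \approx -0.22222$)
$-95425 + \left(- H \left(-47\right) - 2948\right) = -95425 - \left(2948 - \left(-1\right) \left(- \frac{2}{9}\right) \left(-47\right)\right) = -95425 + \left(\frac{2}{9} \left(-47\right) - 2948\right) = -95425 - \frac{26626}{9} = - \frac{885451}{9}$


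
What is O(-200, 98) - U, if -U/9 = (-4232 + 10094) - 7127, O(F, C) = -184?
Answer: -11569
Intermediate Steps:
U = 11385 (U = -9*((-4232 + 10094) - 7127) = -9*(5862 - 7127) = -9*(-1265) = 11385)
O(-200, 98) - U = -184 - 1*11385 = -184 - 11385 = -11569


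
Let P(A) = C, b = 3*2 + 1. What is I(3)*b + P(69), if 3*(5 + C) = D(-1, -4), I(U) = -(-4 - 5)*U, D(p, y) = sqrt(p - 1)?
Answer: 184 + I*sqrt(2)/3 ≈ 184.0 + 0.4714*I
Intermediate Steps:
b = 7 (b = 6 + 1 = 7)
D(p, y) = sqrt(-1 + p)
I(U) = 9*U (I(U) = -(-9)*U = 9*U)
C = -5 + I*sqrt(2)/3 (C = -5 + sqrt(-1 - 1)/3 = -5 + sqrt(-2)/3 = -5 + (I*sqrt(2))/3 = -5 + I*sqrt(2)/3 ≈ -5.0 + 0.4714*I)
P(A) = -5 + I*sqrt(2)/3
I(3)*b + P(69) = (9*3)*7 + (-5 + I*sqrt(2)/3) = 27*7 + (-5 + I*sqrt(2)/3) = 189 + (-5 + I*sqrt(2)/3) = 184 + I*sqrt(2)/3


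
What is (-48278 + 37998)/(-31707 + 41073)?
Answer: -5140/4683 ≈ -1.0976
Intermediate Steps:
(-48278 + 37998)/(-31707 + 41073) = -10280/9366 = -10280*1/9366 = -5140/4683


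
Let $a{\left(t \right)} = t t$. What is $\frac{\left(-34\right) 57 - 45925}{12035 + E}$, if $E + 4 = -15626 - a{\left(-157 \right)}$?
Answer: $\frac{2081}{1228} \approx 1.6946$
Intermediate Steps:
$a{\left(t \right)} = t^{2}$
$E = -40279$ ($E = -4 - 40275 = -40279$)
$\frac{\left(-34\right) 57 - 45925}{12035 + E} = \frac{\left(-34\right) 57 - 45925}{12035 - 40279} = \frac{-1938 - 45925}{-28244} = \left(-47863\right) \left(- \frac{1}{28244}\right) = \frac{2081}{1228}$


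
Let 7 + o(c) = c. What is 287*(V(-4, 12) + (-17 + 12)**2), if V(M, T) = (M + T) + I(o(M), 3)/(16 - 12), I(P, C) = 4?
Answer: 9758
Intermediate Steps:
o(c) = -7 + c
V(M, T) = 1 + M + T (V(M, T) = (M + T) + 4/(16 - 12) = (M + T) + 4/4 = (M + T) + 4*(1/4) = (M + T) + 1 = 1 + M + T)
287*(V(-4, 12) + (-17 + 12)**2) = 287*((1 - 4 + 12) + (-17 + 12)**2) = 287*(9 + (-5)**2) = 287*(9 + 25) = 287*34 = 9758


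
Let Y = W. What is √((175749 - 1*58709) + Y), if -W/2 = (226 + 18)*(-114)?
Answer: 8*√2698 ≈ 415.54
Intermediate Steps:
W = 55632 (W = -2*(226 + 18)*(-114) = -488*(-114) = -2*(-27816) = 55632)
Y = 55632
√((175749 - 1*58709) + Y) = √((175749 - 1*58709) + 55632) = √((175749 - 58709) + 55632) = √(117040 + 55632) = √172672 = 8*√2698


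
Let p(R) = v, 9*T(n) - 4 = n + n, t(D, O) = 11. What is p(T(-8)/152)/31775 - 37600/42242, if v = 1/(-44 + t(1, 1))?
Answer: -19713231121/22146952575 ≈ -0.89011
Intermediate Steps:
T(n) = 4/9 + 2*n/9 (T(n) = 4/9 + (n + n)/9 = 4/9 + (2*n)/9 = 4/9 + 2*n/9)
v = -1/33 (v = 1/(-44 + 11) = 1/(-33) = -1/33 ≈ -0.030303)
p(R) = -1/33
p(T(-8)/152)/31775 - 37600/42242 = -1/33/31775 - 37600/42242 = -1/33*1/31775 - 37600*1/42242 = -1/1048575 - 18800/21121 = -19713231121/22146952575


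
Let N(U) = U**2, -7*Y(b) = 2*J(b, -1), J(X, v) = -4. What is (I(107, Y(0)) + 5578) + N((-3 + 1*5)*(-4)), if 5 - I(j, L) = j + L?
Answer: 38772/7 ≈ 5538.9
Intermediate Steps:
Y(b) = 8/7 (Y(b) = -2*(-4)/7 = -1/7*(-8) = 8/7)
I(j, L) = 5 - L - j (I(j, L) = 5 - (j + L) = 5 - (L + j) = 5 + (-L - j) = 5 - L - j)
(I(107, Y(0)) + 5578) + N((-3 + 1*5)*(-4)) = ((5 - 1*8/7 - 1*107) + 5578) + ((-3 + 1*5)*(-4))**2 = ((5 - 8/7 - 107) + 5578) + ((-3 + 5)*(-4))**2 = (-722/7 + 5578) + (2*(-4))**2 = 38324/7 + (-8)**2 = 38324/7 + 64 = 38772/7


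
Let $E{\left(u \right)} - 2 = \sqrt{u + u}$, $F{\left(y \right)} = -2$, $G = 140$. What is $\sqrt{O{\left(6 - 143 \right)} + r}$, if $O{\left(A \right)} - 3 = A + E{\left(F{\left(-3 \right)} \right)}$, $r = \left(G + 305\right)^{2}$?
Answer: $\sqrt{197893 + 2 i} \approx 444.85 + 0.002 i$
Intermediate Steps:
$r = 198025$ ($r = \left(140 + 305\right)^{2} = 445^{2} = 198025$)
$E{\left(u \right)} = 2 + \sqrt{2} \sqrt{u}$ ($E{\left(u \right)} = 2 + \sqrt{u + u} = 2 + \sqrt{2 u} = 2 + \sqrt{2} \sqrt{u}$)
$O{\left(A \right)} = 5 + A + 2 i$ ($O{\left(A \right)} = 3 + \left(A + \left(2 + \sqrt{2} \sqrt{-2}\right)\right) = 3 + \left(A + \left(2 + \sqrt{2} i \sqrt{2}\right)\right) = 3 + \left(A + \left(2 + 2 i\right)\right) = 3 + \left(2 + A + 2 i\right) = 5 + A + 2 i$)
$\sqrt{O{\left(6 - 143 \right)} + r} = \sqrt{\left(5 + \left(6 - 143\right) + 2 i\right) + 198025} = \sqrt{\left(5 - 137 + 2 i\right) + 198025} = \sqrt{\left(-132 + 2 i\right) + 198025} = \sqrt{197893 + 2 i}$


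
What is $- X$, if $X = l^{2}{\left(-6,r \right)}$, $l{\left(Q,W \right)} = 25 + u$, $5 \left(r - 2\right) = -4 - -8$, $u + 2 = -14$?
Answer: $-81$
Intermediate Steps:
$u = -16$ ($u = -2 - 14 = -16$)
$r = \frac{14}{5}$ ($r = 2 + \frac{-4 - -8}{5} = 2 + \frac{-4 + 8}{5} = 2 + \frac{1}{5} \cdot 4 = 2 + \frac{4}{5} = \frac{14}{5} \approx 2.8$)
$l{\left(Q,W \right)} = 9$ ($l{\left(Q,W \right)} = 25 - 16 = 9$)
$X = 81$ ($X = 9^{2} = 81$)
$- X = \left(-1\right) 81 = -81$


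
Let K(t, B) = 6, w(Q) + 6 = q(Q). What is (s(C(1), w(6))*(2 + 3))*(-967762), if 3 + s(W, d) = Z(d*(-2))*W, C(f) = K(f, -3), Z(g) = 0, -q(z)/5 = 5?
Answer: 14516430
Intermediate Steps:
q(z) = -25 (q(z) = -5*5 = -25)
w(Q) = -31 (w(Q) = -6 - 25 = -31)
C(f) = 6
s(W, d) = -3 (s(W, d) = -3 + 0*W = -3 + 0 = -3)
(s(C(1), w(6))*(2 + 3))*(-967762) = -3*(2 + 3)*(-967762) = -3*5*(-967762) = -15*(-967762) = 14516430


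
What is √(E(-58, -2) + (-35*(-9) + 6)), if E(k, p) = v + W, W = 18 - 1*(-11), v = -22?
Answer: 2*√82 ≈ 18.111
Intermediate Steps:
W = 29 (W = 18 + 11 = 29)
E(k, p) = 7 (E(k, p) = -22 + 29 = 7)
√(E(-58, -2) + (-35*(-9) + 6)) = √(7 + (-35*(-9) + 6)) = √(7 + (315 + 6)) = √(7 + 321) = √328 = 2*√82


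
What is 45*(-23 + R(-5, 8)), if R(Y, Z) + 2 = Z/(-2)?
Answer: -1305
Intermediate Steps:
R(Y, Z) = -2 - Z/2 (R(Y, Z) = -2 + Z/(-2) = -2 + Z*(-½) = -2 - Z/2)
45*(-23 + R(-5, 8)) = 45*(-23 + (-2 - ½*8)) = 45*(-23 + (-2 - 4)) = 45*(-23 - 6) = 45*(-29) = -1305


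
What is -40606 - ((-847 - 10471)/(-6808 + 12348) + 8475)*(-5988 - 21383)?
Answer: 642287382141/2770 ≈ 2.3187e+8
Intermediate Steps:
-40606 - ((-847 - 10471)/(-6808 + 12348) + 8475)*(-5988 - 21383) = -40606 - (-11318/5540 + 8475)*(-27371) = -40606 - (-11318*1/5540 + 8475)*(-27371) = -40606 - (-5659/2770 + 8475)*(-27371) = -40606 - 23470091*(-27371)/2770 = -40606 - 1*(-642399860761/2770) = -40606 + 642399860761/2770 = 642287382141/2770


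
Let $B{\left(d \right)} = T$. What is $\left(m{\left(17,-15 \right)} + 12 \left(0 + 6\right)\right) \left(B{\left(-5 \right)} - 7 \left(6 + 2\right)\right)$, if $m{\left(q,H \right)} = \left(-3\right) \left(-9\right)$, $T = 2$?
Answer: $-5346$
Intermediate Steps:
$B{\left(d \right)} = 2$
$m{\left(q,H \right)} = 27$
$\left(m{\left(17,-15 \right)} + 12 \left(0 + 6\right)\right) \left(B{\left(-5 \right)} - 7 \left(6 + 2\right)\right) = \left(27 + 12 \left(0 + 6\right)\right) \left(2 - 7 \left(6 + 2\right)\right) = \left(27 + 12 \cdot 6\right) \left(2 - 56\right) = \left(27 + 72\right) \left(2 - 56\right) = 99 \left(-54\right) = -5346$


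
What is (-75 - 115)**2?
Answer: 36100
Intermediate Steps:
(-75 - 115)**2 = (-190)**2 = 36100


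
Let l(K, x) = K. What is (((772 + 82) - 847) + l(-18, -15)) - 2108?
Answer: -2119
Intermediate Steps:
(((772 + 82) - 847) + l(-18, -15)) - 2108 = (((772 + 82) - 847) - 18) - 2108 = ((854 - 847) - 18) - 2108 = (7 - 18) - 2108 = -11 - 2108 = -2119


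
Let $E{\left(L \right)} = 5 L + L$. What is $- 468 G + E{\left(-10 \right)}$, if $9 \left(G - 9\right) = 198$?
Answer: $-14568$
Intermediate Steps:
$E{\left(L \right)} = 6 L$
$G = 31$ ($G = 9 + \frac{1}{9} \cdot 198 = 9 + 22 = 31$)
$- 468 G + E{\left(-10 \right)} = \left(-468\right) 31 + 6 \left(-10\right) = -14508 - 60 = -14568$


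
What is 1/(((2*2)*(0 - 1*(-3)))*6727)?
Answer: 1/80724 ≈ 1.2388e-5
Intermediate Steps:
1/(((2*2)*(0 - 1*(-3)))*6727) = 1/((4*(0 + 3))*6727) = 1/((4*3)*6727) = 1/(12*6727) = 1/80724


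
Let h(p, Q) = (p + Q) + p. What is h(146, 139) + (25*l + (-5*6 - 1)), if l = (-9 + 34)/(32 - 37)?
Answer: 275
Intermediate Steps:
l = -5 (l = 25/(-5) = 25*(-⅕) = -5)
h(p, Q) = Q + 2*p (h(p, Q) = (Q + p) + p = Q + 2*p)
h(146, 139) + (25*l + (-5*6 - 1)) = (139 + 2*146) + (25*(-5) + (-5*6 - 1)) = (139 + 292) + (-125 + (-30 - 1)) = 431 + (-125 - 31) = 431 - 156 = 275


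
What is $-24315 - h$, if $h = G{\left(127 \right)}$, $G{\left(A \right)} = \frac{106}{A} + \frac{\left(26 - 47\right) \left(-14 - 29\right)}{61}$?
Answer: $- \frac{188489452}{7747} \approx -24331.0$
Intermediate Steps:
$G{\left(A \right)} = \frac{903}{61} + \frac{106}{A}$ ($G{\left(A \right)} = \frac{106}{A} + \left(-21\right) \left(-43\right) \frac{1}{61} = \frac{106}{A} + 903 \cdot \frac{1}{61} = \frac{106}{A} + \frac{903}{61} = \frac{903}{61} + \frac{106}{A}$)
$h = \frac{121147}{7747}$ ($h = \frac{903}{61} + \frac{106}{127} = \frac{121147}{7747} \approx 15.638$)
$-24315 - h = -24315 - \frac{121147}{7747} = - \frac{188489452}{7747}$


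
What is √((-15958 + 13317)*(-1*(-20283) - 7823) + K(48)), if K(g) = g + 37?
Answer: 5*I*√1316271 ≈ 5736.4*I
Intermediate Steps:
K(g) = 37 + g
√((-15958 + 13317)*(-1*(-20283) - 7823) + K(48)) = √((-15958 + 13317)*(-1*(-20283) - 7823) + (37 + 48)) = √(-2641*(20283 - 7823) + 85) = √(-2641*12460 + 85) = √(-32906860 + 85) = √(-32906775) = 5*I*√1316271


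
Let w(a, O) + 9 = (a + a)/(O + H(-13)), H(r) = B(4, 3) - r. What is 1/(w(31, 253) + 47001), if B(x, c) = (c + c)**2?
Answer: 151/7095823 ≈ 2.1280e-5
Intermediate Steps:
B(x, c) = 4*c**2 (B(x, c) = (2*c)**2 = 4*c**2)
H(r) = 36 - r (H(r) = 4*3**2 - r = 4*9 - r = 36 - r)
w(a, O) = -9 + 2*a/(49 + O) (w(a, O) = -9 + (a + a)/(O + (36 - 1*(-13))) = -9 + (2*a)/(O + (36 + 13)) = -9 + (2*a)/(O + 49) = -9 + (2*a)/(49 + O) = -9 + 2*a/(49 + O))
1/(w(31, 253) + 47001) = 1/((-441 - 9*253 + 2*31)/(49 + 253) + 47001) = 1/((-441 - 2277 + 62)/302 + 47001) = 1/((1/302)*(-2656) + 47001) = 1/(-1328/151 + 47001) = 1/(7095823/151) = 151/7095823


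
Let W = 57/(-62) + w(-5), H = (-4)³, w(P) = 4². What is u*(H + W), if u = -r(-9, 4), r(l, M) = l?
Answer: -27297/62 ≈ -440.27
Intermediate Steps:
w(P) = 16
u = 9 (u = -1*(-9) = 9)
H = -64
W = 935/62 (W = 57/(-62) + 16 = 57*(-1/62) + 16 = -57/62 + 16 = 935/62 ≈ 15.081)
u*(H + W) = 9*(-64 + 935/62) = 9*(-3033/62) = -27297/62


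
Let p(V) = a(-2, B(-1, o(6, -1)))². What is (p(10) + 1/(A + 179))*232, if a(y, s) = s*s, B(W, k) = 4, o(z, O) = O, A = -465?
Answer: 8492940/143 ≈ 59391.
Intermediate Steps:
a(y, s) = s²
p(V) = 256 (p(V) = (4²)² = 16² = 256)
(p(10) + 1/(A + 179))*232 = (256 + 1/(-465 + 179))*232 = (256 + 1/(-286))*232 = (256 - 1/286)*232 = (73215/286)*232 = 8492940/143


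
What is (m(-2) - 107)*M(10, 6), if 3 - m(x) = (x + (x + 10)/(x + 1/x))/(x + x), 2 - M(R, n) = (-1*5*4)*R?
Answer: -106353/5 ≈ -21271.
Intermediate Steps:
M(R, n) = 2 + 20*R (M(R, n) = 2 - -1*5*4*R = 2 - (-5*4)*R = 2 - (-20)*R = 2 + 20*R)
m(x) = 3 - (x + (10 + x)/(x + 1/x))/(2*x) (m(x) = 3 - (x + (x + 10)/(x + 1/x))/(x + x) = 3 - (x + (10 + x)/(x + 1/x))/(2*x))
(m(-2) - 107)*M(10, 6) = ((-5 - 1*(-2) + 5*(-2)²)/(2*(1 + (-2)²)) - 107)*(2 + 20*10) = ((-5 + 2 + 5*4)/(2*(1 + 4)) - 107)*(2 + 200) = ((½)*(-5 + 2 + 20)/5 - 107)*202 = ((½)*(⅕)*17 - 107)*202 = (17/10 - 107)*202 = -1053/10*202 = -106353/5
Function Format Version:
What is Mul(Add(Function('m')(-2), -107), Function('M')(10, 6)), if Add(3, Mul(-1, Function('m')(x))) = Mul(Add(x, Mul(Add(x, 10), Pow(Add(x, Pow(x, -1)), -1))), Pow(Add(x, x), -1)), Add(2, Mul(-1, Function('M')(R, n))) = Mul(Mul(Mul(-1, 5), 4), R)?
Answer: Rational(-106353, 5) ≈ -21271.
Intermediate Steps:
Function('M')(R, n) = Add(2, Mul(20, R)) (Function('M')(R, n) = Add(2, Mul(-1, Mul(Mul(Mul(-1, 5), 4), R))) = Add(2, Mul(-1, Mul(Mul(-5, 4), R))) = Add(2, Mul(-1, Mul(-20, R))) = Add(2, Mul(20, R)))
Function('m')(x) = Add(3, Mul(Rational(-1, 2), Pow(x, -1), Add(x, Mul(Pow(Add(x, Pow(x, -1)), -1), Add(10, x))))) (Function('m')(x) = Add(3, Mul(-1, Mul(Add(x, Mul(Add(x, 10), Pow(Add(x, Pow(x, -1)), -1))), Pow(Add(x, x), -1)))) = Add(3, Mul(-1, Mul(Add(x, Mul(Add(10, x), Pow(Add(x, Pow(x, -1)), -1))), Pow(Mul(2, x), -1)))) = Add(3, Mul(-1, Mul(Add(x, Mul(Pow(Add(x, Pow(x, -1)), -1), Add(10, x))), Mul(Rational(1, 2), Pow(x, -1))))) = Add(3, Mul(-1, Mul(Rational(1, 2), Pow(x, -1), Add(x, Mul(Pow(Add(x, Pow(x, -1)), -1), Add(10, x)))))) = Add(3, Mul(Rational(-1, 2), Pow(x, -1), Add(x, Mul(Pow(Add(x, Pow(x, -1)), -1), Add(10, x))))))
Mul(Add(Function('m')(-2), -107), Function('M')(10, 6)) = Mul(Add(Mul(Rational(1, 2), Pow(Add(1, Pow(-2, 2)), -1), Add(-5, Mul(-1, -2), Mul(5, Pow(-2, 2)))), -107), Add(2, Mul(20, 10))) = Mul(Add(Mul(Rational(1, 2), Pow(Add(1, 4), -1), Add(-5, 2, Mul(5, 4))), -107), Add(2, 200)) = Mul(Add(Mul(Rational(1, 2), Pow(5, -1), Add(-5, 2, 20)), -107), 202) = Mul(Add(Mul(Rational(1, 2), Rational(1, 5), 17), -107), 202) = Mul(Add(Rational(17, 10), -107), 202) = Mul(Rational(-1053, 10), 202) = Rational(-106353, 5)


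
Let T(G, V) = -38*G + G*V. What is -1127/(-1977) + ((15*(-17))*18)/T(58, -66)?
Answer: 7936247/5962632 ≈ 1.3310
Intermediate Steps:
-1127/(-1977) + ((15*(-17))*18)/T(58, -66) = -1127/(-1977) + ((15*(-17))*18)/((58*(-38 - 66))) = -1127*(-1/1977) + (-255*18)/((58*(-104))) = 1127/1977 - 4590/(-6032) = 1127/1977 - 4590*(-1/6032) = 1127/1977 + 2295/3016 = 7936247/5962632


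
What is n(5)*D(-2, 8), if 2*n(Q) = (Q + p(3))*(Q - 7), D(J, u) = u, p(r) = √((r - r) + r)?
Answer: -40 - 8*√3 ≈ -53.856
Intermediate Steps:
p(r) = √r (p(r) = √(0 + r) = √r)
n(Q) = (-7 + Q)*(Q + √3)/2 (n(Q) = ((Q + √3)*(Q - 7))/2 = ((Q + √3)*(-7 + Q))/2 = ((-7 + Q)*(Q + √3))/2 = (-7 + Q)*(Q + √3)/2)
n(5)*D(-2, 8) = ((½)*5² - 7/2*5 - 7*√3/2 + (½)*5*√3)*8 = ((½)*25 - 35/2 - 7*√3/2 + 5*√3/2)*8 = (25/2 - 35/2 - 7*√3/2 + 5*√3/2)*8 = (-5 - √3)*8 = -40 - 8*√3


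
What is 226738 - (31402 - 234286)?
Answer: 429622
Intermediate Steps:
226738 - (31402 - 234286) = 226738 - 1*(-202884) = 226738 + 202884 = 429622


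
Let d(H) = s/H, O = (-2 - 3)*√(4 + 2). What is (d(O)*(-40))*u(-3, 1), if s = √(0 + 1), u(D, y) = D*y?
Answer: -4*√6 ≈ -9.7980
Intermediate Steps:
O = -5*√6 ≈ -12.247
s = 1 (s = √1 = 1)
d(H) = 1/H
(d(O)*(-40))*u(-3, 1) = (-40/(-5*√6))*(-3*1) = (-√6/30*(-40))*(-3) = (4*√6/3)*(-3) = -4*√6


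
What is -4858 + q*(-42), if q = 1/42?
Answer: -4859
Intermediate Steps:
q = 1/42 ≈ 0.023810
-4858 + q*(-42) = -4858 + (1/42)*(-42) = -4858 - 1 = -4859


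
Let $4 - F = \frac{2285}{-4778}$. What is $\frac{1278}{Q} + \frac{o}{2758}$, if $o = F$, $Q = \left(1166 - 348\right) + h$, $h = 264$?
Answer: $\frac{8432141413}{7129148684} \approx 1.1828$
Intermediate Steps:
$Q = 1082$ ($Q = \left(1166 - 348\right) + 264 = 818 + 264 = 1082$)
$F = \frac{21397}{4778}$ ($F = 4 - \frac{2285}{-4778} = 4 - 2285 \left(- \frac{1}{4778}\right) = 4 - - \frac{2285}{4778} = 4 + \frac{2285}{4778} = \frac{21397}{4778} \approx 4.4782$)
$o = \frac{21397}{4778} \approx 4.4782$
$\frac{1278}{Q} + \frac{o}{2758} = \frac{1278}{1082} + \frac{21397}{4778 \cdot 2758} = 1278 \cdot \frac{1}{1082} + \frac{21397}{4778} \cdot \frac{1}{2758} = \frac{639}{541} + \frac{21397}{13177724} = \frac{8432141413}{7129148684}$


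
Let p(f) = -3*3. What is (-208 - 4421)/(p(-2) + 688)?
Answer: -4629/679 ≈ -6.8174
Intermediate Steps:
p(f) = -9
(-208 - 4421)/(p(-2) + 688) = (-208 - 4421)/(-9 + 688) = -4629/679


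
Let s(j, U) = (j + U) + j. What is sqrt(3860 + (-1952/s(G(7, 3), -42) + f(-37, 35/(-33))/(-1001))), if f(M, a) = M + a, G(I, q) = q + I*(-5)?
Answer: 2*sqrt(24561843411651)/159159 ≈ 62.277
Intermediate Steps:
G(I, q) = q - 5*I
s(j, U) = U + 2*j (s(j, U) = (U + j) + j = U + 2*j)
sqrt(3860 + (-1952/s(G(7, 3), -42) + f(-37, 35/(-33))/(-1001))) = sqrt(3860 + (-1952/(-42 + 2*(3 - 5*7)) + (-37 + 35/(-33))/(-1001))) = sqrt(3860 + (-1952/(-42 + 2*(3 - 35)) + (-37 + 35*(-1/33))*(-1/1001))) = sqrt(3860 + (-1952/(-42 + 2*(-32)) + (-37 - 35/33)*(-1/1001))) = sqrt(3860 + (-1952/(-42 - 64) - 1256/33*(-1/1001))) = sqrt(3860 + (-1952/(-106) + 1256/33033)) = sqrt(3860 + (-1952*(-1/106) + 1256/33033)) = sqrt(3860 + (976/53 + 1256/33033)) = sqrt(3860 + 32306776/1750749) = sqrt(6790197916/1750749) = 2*sqrt(24561843411651)/159159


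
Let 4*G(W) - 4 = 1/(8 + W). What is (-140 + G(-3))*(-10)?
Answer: 2779/2 ≈ 1389.5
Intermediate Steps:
G(W) = 1 + 1/(4*(8 + W))
(-140 + G(-3))*(-10) = (-140 + (33/4 - 3)/(8 - 3))*(-10) = (-140 + (21/4)/5)*(-10) = (-140 + (⅕)*(21/4))*(-10) = (-140 + 21/20)*(-10) = -2779/20*(-10) = 2779/2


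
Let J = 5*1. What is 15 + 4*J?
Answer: 35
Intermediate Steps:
J = 5
15 + 4*J = 15 + 4*5 = 15 + 20 = 35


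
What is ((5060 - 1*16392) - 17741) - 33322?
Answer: -62395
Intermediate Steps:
((5060 - 1*16392) - 17741) - 33322 = ((5060 - 16392) - 17741) - 33322 = (-11332 - 17741) - 33322 = -29073 - 33322 = -62395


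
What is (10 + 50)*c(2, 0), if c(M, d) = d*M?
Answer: 0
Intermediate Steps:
c(M, d) = M*d
(10 + 50)*c(2, 0) = (10 + 50)*(2*0) = 60*0 = 0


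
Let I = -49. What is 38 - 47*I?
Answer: 2341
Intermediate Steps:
38 - 47*I = 38 - 47*(-49) = 38 + 2303 = 2341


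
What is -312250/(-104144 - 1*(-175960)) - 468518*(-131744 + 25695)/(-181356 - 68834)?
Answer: -892079557525303/4491911260 ≈ -1.9860e+5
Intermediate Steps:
-312250/(-104144 - 1*(-175960)) - 468518*(-131744 + 25695)/(-181356 - 68834) = -312250/(-104144 + 175960) - 468518/((-250190/(-106049))) = -312250/71816 - 468518/((-250190*(-1/106049))) = -312250*1/71816 - 468518/250190/106049 = -156125/35908 - 468518*106049/250190 = -156125/35908 - 24842932691/125095 = -892079557525303/4491911260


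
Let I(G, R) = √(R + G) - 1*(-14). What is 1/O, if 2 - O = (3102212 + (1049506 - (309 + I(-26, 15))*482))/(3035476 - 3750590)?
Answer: 970098623410/7361075035791 + 86171237*I*√11/7361075035791 ≈ 0.13179 + 3.8826e-5*I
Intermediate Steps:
I(G, R) = 14 + √(G + R) (I(G, R) = √(G + R) + 14 = 14 + √(G + R))
O = 2713130/357557 - 241*I*√11/357557 (O = 2 - (3102212 + (1049506 - (309 + (14 + √(-26 + 15)))*482))/(3035476 - 3750590) = 2 - (3102212 + (1049506 - (309 + (14 + √(-11)))*482))/(-715114) = 2 - (3102212 + (1049506 - (309 + (14 + I*√11))*482))*(-1)/715114 = 2 - (3102212 + (1049506 - (323 + I*√11)*482))*(-1)/715114 = 2 - (3102212 + (1049506 - (155686 + 482*I*√11)))*(-1)/715114 = 2 - (3102212 + (1049506 + (-155686 - 482*I*√11)))*(-1)/715114 = 2 - (3102212 + (893820 - 482*I*√11))*(-1)/715114 = 2 - (3996032 - 482*I*√11)*(-1)/715114 = 2 - (-1998016/357557 + 241*I*√11/357557) = 2 + (1998016/357557 - 241*I*√11/357557) = 2713130/357557 - 241*I*√11/357557 ≈ 7.588 - 0.0022355*I)
1/O = 1/(2713130/357557 - 241*I*√11/357557)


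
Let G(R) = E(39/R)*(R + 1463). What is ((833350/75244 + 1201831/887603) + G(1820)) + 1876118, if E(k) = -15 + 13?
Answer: 62431112937456339/33393400066 ≈ 1.8696e+6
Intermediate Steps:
E(k) = -2
G(R) = -2926 - 2*R (G(R) = -2*(R + 1463) = -2*(1463 + R) = -2926 - 2*R)
((833350/75244 + 1201831/887603) + G(1820)) + 1876118 = ((833350/75244 + 1201831/887603) + (-2926 - 2*1820)) + 1876118 = ((833350*(1/75244) + 1201831*(1/887603)) + (-2926 - 3640)) + 1876118 = ((416675/37622 + 1201831/887603) - 6566) + 1876118 = (415057265907/33393400066 - 6566) + 1876118 = -218846007567449/33393400066 + 1876118 = 62431112937456339/33393400066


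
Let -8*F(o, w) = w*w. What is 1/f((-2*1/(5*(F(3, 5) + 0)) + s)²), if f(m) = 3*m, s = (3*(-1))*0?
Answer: 15625/768 ≈ 20.345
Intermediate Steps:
F(o, w) = -w²/8 (F(o, w) = -w*w/8 = -w²/8)
s = 0 (s = -3*0 = 0)
1/f((-2*1/(5*(F(3, 5) + 0)) + s)²) = 1/(3*(-2*1/(5*(-⅛*5² + 0)) + 0)²) = 1/(3*(-2*1/(5*(-⅛*25 + 0)) + 0)²) = 1/(3*(-2*1/(5*(-25/8 + 0)) + 0)²) = 1/(3*(-2/((-25/8*5)) + 0)²) = 1/(3*(-2/(-125/8) + 0)²) = 1/(3*(-2*(-8/125) + 0)²) = 1/(3*(16/125 + 0)²) = 1/(3*(16/125)²) = 1/(3*(256/15625)) = 1/(768/15625) = 15625/768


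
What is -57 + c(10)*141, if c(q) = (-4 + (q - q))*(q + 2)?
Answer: -6825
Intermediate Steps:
c(q) = -8 - 4*q (c(q) = (-4 + 0)*(2 + q) = -4*(2 + q) = -8 - 4*q)
-57 + c(10)*141 = -57 + (-8 - 4*10)*141 = -57 + (-8 - 40)*141 = -57 - 48*141 = -57 - 6768 = -6825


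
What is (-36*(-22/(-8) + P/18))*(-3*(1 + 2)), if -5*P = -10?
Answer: 927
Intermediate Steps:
P = 2 (P = -⅕*(-10) = 2)
(-36*(-22/(-8) + P/18))*(-3*(1 + 2)) = (-36*(-22/(-8) + 2/18))*(-3*(1 + 2)) = (-36*(-22*(-⅛) + 2*(1/18)))*(-3*3) = -36*(11/4 + ⅑)*(-9) = -36*103/36*(-9) = -103*(-9) = 927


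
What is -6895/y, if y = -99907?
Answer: 6895/99907 ≈ 0.069014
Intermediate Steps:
-6895/y = -6895/(-99907) = -6895*(-1/99907) = 6895/99907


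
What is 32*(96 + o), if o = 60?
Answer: 4992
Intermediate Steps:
32*(96 + o) = 32*(96 + 60) = 32*156 = 4992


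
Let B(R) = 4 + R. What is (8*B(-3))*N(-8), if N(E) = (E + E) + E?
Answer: -192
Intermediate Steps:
N(E) = 3*E (N(E) = 2*E + E = 3*E)
(8*B(-3))*N(-8) = (8*(4 - 3))*(3*(-8)) = (8*1)*(-24) = 8*(-24) = -192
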